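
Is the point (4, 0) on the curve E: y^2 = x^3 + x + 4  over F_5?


Check whether y^2 = x^3 + 1 x + 4 (mod 5) for (x, y) = (4, 0).
LHS: y^2 = 0^2 mod 5 = 0
RHS: x^3 + 1 x + 4 = 4^3 + 1*4 + 4 mod 5 = 2
LHS != RHS

No, not on the curve


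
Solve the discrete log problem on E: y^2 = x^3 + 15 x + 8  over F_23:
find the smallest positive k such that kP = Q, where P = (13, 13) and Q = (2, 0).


Enumerate multiples of P until we hit Q = (2, 0):
  1P = (13, 13)
  2P = (5, 22)
  3P = (21, 19)
  4P = (14, 15)
  5P = (0, 13)
  6P = (10, 10)
  7P = (1, 22)
  8P = (11, 20)
  9P = (17, 1)
  10P = (2, 0)
Match found at i = 10.

k = 10


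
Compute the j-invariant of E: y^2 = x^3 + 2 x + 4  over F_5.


Delta = -16(4 a^3 + 27 b^2) mod 5 = 1
-1728 * (4 a)^3 = -1728 * (4*2)^3 mod 5 = 4
j = 4 * 1^(-1) mod 5 = 4

j = 4 (mod 5)


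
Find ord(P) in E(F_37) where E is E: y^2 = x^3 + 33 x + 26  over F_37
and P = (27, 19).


Compute successive multiples of P until we hit O:
  1P = (27, 19)
  2P = (20, 18)
  3P = (24, 29)
  4P = (30, 28)
  5P = (26, 21)
  6P = (25, 14)
  7P = (19, 1)
  8P = (3, 35)
  ... (continuing to 48P)
  48P = O

ord(P) = 48


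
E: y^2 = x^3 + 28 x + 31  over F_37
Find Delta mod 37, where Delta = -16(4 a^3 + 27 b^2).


4 a^3 + 27 b^2 = 4*28^3 + 27*31^2 = 87808 + 25947 = 113755
Delta = -16 * (113755) = -1820080
Delta mod 37 = 24

Delta = 24 (mod 37)


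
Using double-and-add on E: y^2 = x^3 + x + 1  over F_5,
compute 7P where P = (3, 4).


k = 7 = 111_2 (binary, LSB first: 111)
Double-and-add from P = (3, 4):
  bit 0 = 1: acc = O + (3, 4) = (3, 4)
  bit 1 = 1: acc = (3, 4) + (0, 4) = (2, 1)
  bit 2 = 1: acc = (2, 1) + (4, 3) = (0, 1)

7P = (0, 1)


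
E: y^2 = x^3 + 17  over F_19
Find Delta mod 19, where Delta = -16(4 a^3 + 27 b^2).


4 a^3 + 27 b^2 = 4*0^3 + 27*17^2 = 0 + 7803 = 7803
Delta = -16 * (7803) = -124848
Delta mod 19 = 1

Delta = 1 (mod 19)


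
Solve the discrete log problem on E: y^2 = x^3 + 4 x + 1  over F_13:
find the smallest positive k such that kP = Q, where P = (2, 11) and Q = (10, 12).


Enumerate multiples of P until we hit Q = (10, 12):
  1P = (2, 11)
  2P = (12, 3)
  3P = (9, 5)
  4P = (3, 1)
  5P = (4, 9)
  6P = (8, 8)
  7P = (0, 1)
  8P = (10, 1)
  9P = (5, 9)
  10P = (5, 4)
  11P = (10, 12)
Match found at i = 11.

k = 11


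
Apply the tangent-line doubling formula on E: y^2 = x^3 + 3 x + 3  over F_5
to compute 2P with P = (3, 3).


Doubling: s = (3 x1^2 + a) / (2 y1)
s = (3*3^2 + 3) / (2*3) mod 5 = 0
x3 = s^2 - 2 x1 mod 5 = 0^2 - 2*3 = 4
y3 = s (x1 - x3) - y1 mod 5 = 0 * (3 - 4) - 3 = 2

2P = (4, 2)


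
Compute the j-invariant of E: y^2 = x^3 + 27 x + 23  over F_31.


Delta = -16(4 a^3 + 27 b^2) mod 31 = 8
-1728 * (4 a)^3 = -1728 * (4*27)^3 mod 31 = 30
j = 30 * 8^(-1) mod 31 = 27

j = 27 (mod 31)


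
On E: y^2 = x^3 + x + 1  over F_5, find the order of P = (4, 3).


Compute successive multiples of P until we hit O:
  1P = (4, 3)
  2P = (3, 1)
  3P = (2, 1)
  4P = (0, 1)
  5P = (0, 4)
  6P = (2, 4)
  7P = (3, 4)
  8P = (4, 2)
  ... (continuing to 9P)
  9P = O

ord(P) = 9


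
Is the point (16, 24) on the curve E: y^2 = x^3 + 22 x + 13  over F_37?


Check whether y^2 = x^3 + 22 x + 13 (mod 37) for (x, y) = (16, 24).
LHS: y^2 = 24^2 mod 37 = 21
RHS: x^3 + 22 x + 13 = 16^3 + 22*16 + 13 mod 37 = 21
LHS = RHS

Yes, on the curve


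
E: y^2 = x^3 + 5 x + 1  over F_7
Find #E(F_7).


For each x in F_7, count y with y^2 = x^3 + 5 x + 1 mod 7:
  x = 0: RHS = 1, y in [1, 6]  -> 2 point(s)
  x = 1: RHS = 0, y in [0]  -> 1 point(s)
  x = 3: RHS = 1, y in [1, 6]  -> 2 point(s)
  x = 4: RHS = 1, y in [1, 6]  -> 2 point(s)
  x = 5: RHS = 4, y in [2, 5]  -> 2 point(s)
  x = 6: RHS = 2, y in [3, 4]  -> 2 point(s)
Affine points: 11. Add the point at infinity: total = 12.

#E(F_7) = 12


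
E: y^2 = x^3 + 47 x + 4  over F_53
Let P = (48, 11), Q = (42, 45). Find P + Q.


P != Q, so use the chord formula.
s = (y2 - y1) / (x2 - x1) = (34) / (47) mod 53 = 12
x3 = s^2 - x1 - x2 mod 53 = 12^2 - 48 - 42 = 1
y3 = s (x1 - x3) - y1 mod 53 = 12 * (48 - 1) - 11 = 23

P + Q = (1, 23)


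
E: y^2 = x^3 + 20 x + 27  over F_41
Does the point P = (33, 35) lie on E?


Check whether y^2 = x^3 + 20 x + 27 (mod 41) for (x, y) = (33, 35).
LHS: y^2 = 35^2 mod 41 = 36
RHS: x^3 + 20 x + 27 = 33^3 + 20*33 + 27 mod 41 = 11
LHS != RHS

No, not on the curve


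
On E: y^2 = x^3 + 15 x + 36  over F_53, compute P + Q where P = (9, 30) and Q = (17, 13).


P != Q, so use the chord formula.
s = (y2 - y1) / (x2 - x1) = (36) / (8) mod 53 = 31
x3 = s^2 - x1 - x2 mod 53 = 31^2 - 9 - 17 = 34
y3 = s (x1 - x3) - y1 mod 53 = 31 * (9 - 34) - 30 = 43

P + Q = (34, 43)


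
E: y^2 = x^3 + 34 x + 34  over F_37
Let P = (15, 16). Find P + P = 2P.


Doubling: s = (3 x1^2 + a) / (2 y1)
s = (3*15^2 + 34) / (2*16) mod 37 = 21
x3 = s^2 - 2 x1 mod 37 = 21^2 - 2*15 = 4
y3 = s (x1 - x3) - y1 mod 37 = 21 * (15 - 4) - 16 = 30

2P = (4, 30)


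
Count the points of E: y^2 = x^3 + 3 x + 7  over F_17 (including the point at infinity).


For each x in F_17, count y with y^2 = x^3 + 3 x + 7 mod 17:
  x = 2: RHS = 4, y in [2, 15]  -> 2 point(s)
  x = 3: RHS = 9, y in [3, 14]  -> 2 point(s)
  x = 4: RHS = 15, y in [7, 10]  -> 2 point(s)
  x = 8: RHS = 16, y in [4, 13]  -> 2 point(s)
  x = 9: RHS = 15, y in [7, 10]  -> 2 point(s)
  x = 10: RHS = 0, y in [0]  -> 1 point(s)
  x = 13: RHS = 16, y in [4, 13]  -> 2 point(s)
Affine points: 13. Add the point at infinity: total = 14.

#E(F_17) = 14


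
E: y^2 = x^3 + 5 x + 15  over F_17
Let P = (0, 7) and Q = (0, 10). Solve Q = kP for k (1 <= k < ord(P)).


Enumerate multiples of P until we hit Q = (0, 10):
  1P = (0, 7)
  2P = (16, 14)
  3P = (16, 3)
  4P = (0, 10)
Match found at i = 4.

k = 4


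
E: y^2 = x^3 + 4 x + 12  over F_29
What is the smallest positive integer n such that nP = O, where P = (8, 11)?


Compute successive multiples of P until we hit O:
  1P = (8, 11)
  2P = (14, 12)
  3P = (3, 14)
  4P = (23, 27)
  5P = (7, 21)
  6P = (27, 5)
  7P = (28, 6)
  8P = (13, 12)
  ... (continuing to 38P)
  38P = O

ord(P) = 38


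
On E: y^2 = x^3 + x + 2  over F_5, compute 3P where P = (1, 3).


k = 3 = 11_2 (binary, LSB first: 11)
Double-and-add from P = (1, 3):
  bit 0 = 1: acc = O + (1, 3) = (1, 3)
  bit 1 = 1: acc = (1, 3) + (4, 0) = (1, 2)

3P = (1, 2)


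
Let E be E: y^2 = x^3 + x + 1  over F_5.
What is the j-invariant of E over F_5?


Delta = -16(4 a^3 + 27 b^2) mod 5 = 4
-1728 * (4 a)^3 = -1728 * (4*1)^3 mod 5 = 3
j = 3 * 4^(-1) mod 5 = 2

j = 2 (mod 5)


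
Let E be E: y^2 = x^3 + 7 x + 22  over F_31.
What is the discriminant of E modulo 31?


4 a^3 + 27 b^2 = 4*7^3 + 27*22^2 = 1372 + 13068 = 14440
Delta = -16 * (14440) = -231040
Delta mod 31 = 3

Delta = 3 (mod 31)


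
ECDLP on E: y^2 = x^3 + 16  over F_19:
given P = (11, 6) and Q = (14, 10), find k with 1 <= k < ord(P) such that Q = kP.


Enumerate multiples of P until we hit Q = (14, 10):
  1P = (11, 6)
  2P = (6, 17)
  3P = (0, 4)
  4P = (14, 9)
  5P = (14, 10)
Match found at i = 5.

k = 5


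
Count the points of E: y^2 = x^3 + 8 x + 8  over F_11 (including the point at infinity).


For each x in F_11, count y with y^2 = x^3 + 8 x + 8 mod 11:
  x = 3: RHS = 4, y in [2, 9]  -> 2 point(s)
  x = 4: RHS = 5, y in [4, 7]  -> 2 point(s)
  x = 7: RHS = 0, y in [0]  -> 1 point(s)
  x = 8: RHS = 1, y in [1, 10]  -> 2 point(s)
Affine points: 7. Add the point at infinity: total = 8.

#E(F_11) = 8


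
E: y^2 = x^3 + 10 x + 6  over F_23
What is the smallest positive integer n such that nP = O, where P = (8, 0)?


Compute successive multiples of P until we hit O:
  1P = (8, 0)
  2P = O

ord(P) = 2


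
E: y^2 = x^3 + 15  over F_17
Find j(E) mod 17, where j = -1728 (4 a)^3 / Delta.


Delta = -16(4 a^3 + 27 b^2) mod 17 = 6
-1728 * (4 a)^3 = -1728 * (4*0)^3 mod 17 = 0
j = 0 * 6^(-1) mod 17 = 0

j = 0 (mod 17)


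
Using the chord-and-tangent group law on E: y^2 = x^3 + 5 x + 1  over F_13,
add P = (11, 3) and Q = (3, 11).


P != Q, so use the chord formula.
s = (y2 - y1) / (x2 - x1) = (8) / (5) mod 13 = 12
x3 = s^2 - x1 - x2 mod 13 = 12^2 - 11 - 3 = 0
y3 = s (x1 - x3) - y1 mod 13 = 12 * (11 - 0) - 3 = 12

P + Q = (0, 12)


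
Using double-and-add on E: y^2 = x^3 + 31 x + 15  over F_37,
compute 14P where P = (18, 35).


k = 14 = 1110_2 (binary, LSB first: 0111)
Double-and-add from P = (18, 35):
  bit 0 = 0: acc unchanged = O
  bit 1 = 1: acc = O + (2, 23) = (2, 23)
  bit 2 = 1: acc = (2, 23) + (17, 4) = (15, 28)
  bit 3 = 1: acc = (15, 28) + (30, 26) = (18, 2)

14P = (18, 2)


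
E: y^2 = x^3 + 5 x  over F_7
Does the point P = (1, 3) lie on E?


Check whether y^2 = x^3 + 5 x + 0 (mod 7) for (x, y) = (1, 3).
LHS: y^2 = 3^2 mod 7 = 2
RHS: x^3 + 5 x + 0 = 1^3 + 5*1 + 0 mod 7 = 6
LHS != RHS

No, not on the curve


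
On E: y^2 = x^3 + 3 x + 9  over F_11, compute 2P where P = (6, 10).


Doubling: s = (3 x1^2 + a) / (2 y1)
s = (3*6^2 + 3) / (2*10) mod 11 = 5
x3 = s^2 - 2 x1 mod 11 = 5^2 - 2*6 = 2
y3 = s (x1 - x3) - y1 mod 11 = 5 * (6 - 2) - 10 = 10

2P = (2, 10)


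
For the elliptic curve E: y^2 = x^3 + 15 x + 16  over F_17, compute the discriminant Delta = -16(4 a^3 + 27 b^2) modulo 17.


4 a^3 + 27 b^2 = 4*15^3 + 27*16^2 = 13500 + 6912 = 20412
Delta = -16 * (20412) = -326592
Delta mod 17 = 12

Delta = 12 (mod 17)


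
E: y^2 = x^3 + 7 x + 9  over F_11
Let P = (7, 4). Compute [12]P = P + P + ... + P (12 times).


k = 12 = 1100_2 (binary, LSB first: 0011)
Double-and-add from P = (7, 4):
  bit 0 = 0: acc unchanged = O
  bit 1 = 0: acc unchanged = O
  bit 2 = 1: acc = O + (0, 3) = (0, 3)
  bit 3 = 1: acc = (0, 3) + (9, 3) = (2, 8)

12P = (2, 8)


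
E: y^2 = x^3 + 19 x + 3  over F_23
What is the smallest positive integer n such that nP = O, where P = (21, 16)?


Compute successive multiples of P until we hit O:
  1P = (21, 16)
  2P = (17, 8)
  3P = (12, 2)
  4P = (14, 0)
  5P = (12, 21)
  6P = (17, 15)
  7P = (21, 7)
  8P = O

ord(P) = 8


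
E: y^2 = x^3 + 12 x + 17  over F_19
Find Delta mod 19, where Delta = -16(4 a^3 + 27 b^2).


4 a^3 + 27 b^2 = 4*12^3 + 27*17^2 = 6912 + 7803 = 14715
Delta = -16 * (14715) = -235440
Delta mod 19 = 8

Delta = 8 (mod 19)


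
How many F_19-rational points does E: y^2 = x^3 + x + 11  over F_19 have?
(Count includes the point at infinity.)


For each x in F_19, count y with y^2 = x^3 + 1 x + 11 mod 19:
  x = 0: RHS = 11, y in [7, 12]  -> 2 point(s)
  x = 6: RHS = 5, y in [9, 10]  -> 2 point(s)
  x = 7: RHS = 0, y in [0]  -> 1 point(s)
  x = 11: RHS = 4, y in [2, 17]  -> 2 point(s)
  x = 13: RHS = 17, y in [6, 13]  -> 2 point(s)
  x = 15: RHS = 0, y in [0]  -> 1 point(s)
  x = 16: RHS = 0, y in [0]  -> 1 point(s)
  x = 17: RHS = 1, y in [1, 18]  -> 2 point(s)
  x = 18: RHS = 9, y in [3, 16]  -> 2 point(s)
Affine points: 15. Add the point at infinity: total = 16.

#E(F_19) = 16


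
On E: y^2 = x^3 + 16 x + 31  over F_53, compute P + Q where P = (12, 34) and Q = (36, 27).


P != Q, so use the chord formula.
s = (y2 - y1) / (x2 - x1) = (46) / (24) mod 53 = 24
x3 = s^2 - x1 - x2 mod 53 = 24^2 - 12 - 36 = 51
y3 = s (x1 - x3) - y1 mod 53 = 24 * (12 - 51) - 34 = 37

P + Q = (51, 37)


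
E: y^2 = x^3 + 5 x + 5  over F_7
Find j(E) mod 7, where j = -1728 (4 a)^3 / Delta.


Delta = -16(4 a^3 + 27 b^2) mod 7 = 2
-1728 * (4 a)^3 = -1728 * (4*5)^3 mod 7 = 6
j = 6 * 2^(-1) mod 7 = 3

j = 3 (mod 7)


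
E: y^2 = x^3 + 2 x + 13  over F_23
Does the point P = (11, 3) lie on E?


Check whether y^2 = x^3 + 2 x + 13 (mod 23) for (x, y) = (11, 3).
LHS: y^2 = 3^2 mod 23 = 9
RHS: x^3 + 2 x + 13 = 11^3 + 2*11 + 13 mod 23 = 9
LHS = RHS

Yes, on the curve


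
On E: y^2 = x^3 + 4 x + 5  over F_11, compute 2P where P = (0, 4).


Doubling: s = (3 x1^2 + a) / (2 y1)
s = (3*0^2 + 4) / (2*4) mod 11 = 6
x3 = s^2 - 2 x1 mod 11 = 6^2 - 2*0 = 3
y3 = s (x1 - x3) - y1 mod 11 = 6 * (0 - 3) - 4 = 0

2P = (3, 0)


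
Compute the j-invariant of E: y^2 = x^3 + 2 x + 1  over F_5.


Delta = -16(4 a^3 + 27 b^2) mod 5 = 1
-1728 * (4 a)^3 = -1728 * (4*2)^3 mod 5 = 4
j = 4 * 1^(-1) mod 5 = 4

j = 4 (mod 5)


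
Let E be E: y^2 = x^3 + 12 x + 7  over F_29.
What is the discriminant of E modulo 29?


4 a^3 + 27 b^2 = 4*12^3 + 27*7^2 = 6912 + 1323 = 8235
Delta = -16 * (8235) = -131760
Delta mod 29 = 16

Delta = 16 (mod 29)


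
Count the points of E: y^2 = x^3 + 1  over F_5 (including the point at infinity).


For each x in F_5, count y with y^2 = x^3 + 0 x + 1 mod 5:
  x = 0: RHS = 1, y in [1, 4]  -> 2 point(s)
  x = 2: RHS = 4, y in [2, 3]  -> 2 point(s)
  x = 4: RHS = 0, y in [0]  -> 1 point(s)
Affine points: 5. Add the point at infinity: total = 6.

#E(F_5) = 6


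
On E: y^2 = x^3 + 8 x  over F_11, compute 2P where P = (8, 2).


Doubling: s = (3 x1^2 + a) / (2 y1)
s = (3*8^2 + 8) / (2*2) mod 11 = 6
x3 = s^2 - 2 x1 mod 11 = 6^2 - 2*8 = 9
y3 = s (x1 - x3) - y1 mod 11 = 6 * (8 - 9) - 2 = 3

2P = (9, 3)


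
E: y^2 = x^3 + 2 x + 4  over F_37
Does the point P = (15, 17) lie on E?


Check whether y^2 = x^3 + 2 x + 4 (mod 37) for (x, y) = (15, 17).
LHS: y^2 = 17^2 mod 37 = 30
RHS: x^3 + 2 x + 4 = 15^3 + 2*15 + 4 mod 37 = 5
LHS != RHS

No, not on the curve


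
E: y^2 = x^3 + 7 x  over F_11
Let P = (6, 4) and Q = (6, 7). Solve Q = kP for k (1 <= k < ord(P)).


Enumerate multiples of P until we hit Q = (6, 7):
  1P = (6, 4)
  2P = (3, 2)
  3P = (0, 0)
  4P = (3, 9)
  5P = (6, 7)
Match found at i = 5.

k = 5


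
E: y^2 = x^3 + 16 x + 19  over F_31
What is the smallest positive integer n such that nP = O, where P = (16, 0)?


Compute successive multiples of P until we hit O:
  1P = (16, 0)
  2P = O

ord(P) = 2


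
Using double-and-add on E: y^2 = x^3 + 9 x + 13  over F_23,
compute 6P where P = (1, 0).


k = 6 = 110_2 (binary, LSB first: 011)
Double-and-add from P = (1, 0):
  bit 0 = 0: acc unchanged = O
  bit 1 = 1: acc = O + O = O
  bit 2 = 1: acc = O + O = O

6P = O


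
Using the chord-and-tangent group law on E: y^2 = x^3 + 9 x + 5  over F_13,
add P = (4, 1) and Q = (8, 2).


P != Q, so use the chord formula.
s = (y2 - y1) / (x2 - x1) = (1) / (4) mod 13 = 10
x3 = s^2 - x1 - x2 mod 13 = 10^2 - 4 - 8 = 10
y3 = s (x1 - x3) - y1 mod 13 = 10 * (4 - 10) - 1 = 4

P + Q = (10, 4)


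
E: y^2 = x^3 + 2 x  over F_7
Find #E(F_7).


For each x in F_7, count y with y^2 = x^3 + 2 x + 0 mod 7:
  x = 0: RHS = 0, y in [0]  -> 1 point(s)
  x = 4: RHS = 2, y in [3, 4]  -> 2 point(s)
  x = 5: RHS = 2, y in [3, 4]  -> 2 point(s)
  x = 6: RHS = 4, y in [2, 5]  -> 2 point(s)
Affine points: 7. Add the point at infinity: total = 8.

#E(F_7) = 8


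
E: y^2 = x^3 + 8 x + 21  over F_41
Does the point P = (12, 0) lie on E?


Check whether y^2 = x^3 + 8 x + 21 (mod 41) for (x, y) = (12, 0).
LHS: y^2 = 0^2 mod 41 = 0
RHS: x^3 + 8 x + 21 = 12^3 + 8*12 + 21 mod 41 = 0
LHS = RHS

Yes, on the curve


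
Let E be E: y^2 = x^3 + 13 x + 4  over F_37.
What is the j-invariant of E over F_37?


Delta = -16(4 a^3 + 27 b^2) mod 37 = 36
-1728 * (4 a)^3 = -1728 * (4*13)^3 mod 37 = 14
j = 14 * 36^(-1) mod 37 = 23

j = 23 (mod 37)


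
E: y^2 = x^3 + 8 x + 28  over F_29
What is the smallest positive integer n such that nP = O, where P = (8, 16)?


Compute successive multiples of P until we hit O:
  1P = (8, 16)
  2P = (14, 19)
  3P = (0, 17)
  4P = (26, 8)
  5P = (2, 20)
  6P = (13, 26)
  7P = (12, 5)
  8P = (22, 8)
  ... (continuing to 25P)
  25P = O

ord(P) = 25


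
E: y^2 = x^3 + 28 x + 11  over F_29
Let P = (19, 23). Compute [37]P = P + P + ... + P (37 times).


k = 37 = 100101_2 (binary, LSB first: 101001)
Double-and-add from P = (19, 23):
  bit 0 = 1: acc = O + (19, 23) = (19, 23)
  bit 1 = 0: acc unchanged = (19, 23)
  bit 2 = 1: acc = (19, 23) + (22, 9) = (13, 7)
  bit 3 = 0: acc unchanged = (13, 7)
  bit 4 = 0: acc unchanged = (13, 7)
  bit 5 = 1: acc = (13, 7) + (17, 8) = (19, 6)

37P = (19, 6)


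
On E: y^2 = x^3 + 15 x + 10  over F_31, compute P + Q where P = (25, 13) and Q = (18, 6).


P != Q, so use the chord formula.
s = (y2 - y1) / (x2 - x1) = (24) / (24) mod 31 = 1
x3 = s^2 - x1 - x2 mod 31 = 1^2 - 25 - 18 = 20
y3 = s (x1 - x3) - y1 mod 31 = 1 * (25 - 20) - 13 = 23

P + Q = (20, 23)


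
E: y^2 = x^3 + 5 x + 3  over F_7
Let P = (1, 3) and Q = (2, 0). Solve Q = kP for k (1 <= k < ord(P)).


Enumerate multiples of P until we hit Q = (2, 0):
  1P = (1, 3)
  2P = (6, 2)
  3P = (2, 0)
Match found at i = 3.

k = 3


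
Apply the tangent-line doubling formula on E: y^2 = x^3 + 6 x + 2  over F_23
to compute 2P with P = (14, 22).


Doubling: s = (3 x1^2 + a) / (2 y1)
s = (3*14^2 + 6) / (2*22) mod 23 = 2
x3 = s^2 - 2 x1 mod 23 = 2^2 - 2*14 = 22
y3 = s (x1 - x3) - y1 mod 23 = 2 * (14 - 22) - 22 = 8

2P = (22, 8)


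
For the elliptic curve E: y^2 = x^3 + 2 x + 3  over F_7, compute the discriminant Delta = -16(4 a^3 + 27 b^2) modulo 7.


4 a^3 + 27 b^2 = 4*2^3 + 27*3^2 = 32 + 243 = 275
Delta = -16 * (275) = -4400
Delta mod 7 = 3

Delta = 3 (mod 7)


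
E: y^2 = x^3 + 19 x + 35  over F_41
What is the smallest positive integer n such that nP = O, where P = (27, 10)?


Compute successive multiples of P until we hit O:
  1P = (27, 10)
  2P = (38, 19)
  3P = (38, 22)
  4P = (27, 31)
  5P = O

ord(P) = 5


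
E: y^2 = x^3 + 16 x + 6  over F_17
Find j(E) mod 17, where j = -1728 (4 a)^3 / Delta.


Delta = -16(4 a^3 + 27 b^2) mod 17 = 16
-1728 * (4 a)^3 = -1728 * (4*16)^3 mod 17 = 7
j = 7 * 16^(-1) mod 17 = 10

j = 10 (mod 17)


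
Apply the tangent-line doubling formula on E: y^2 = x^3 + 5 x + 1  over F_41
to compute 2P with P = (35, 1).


Doubling: s = (3 x1^2 + a) / (2 y1)
s = (3*35^2 + 5) / (2*1) mod 41 = 36
x3 = s^2 - 2 x1 mod 41 = 36^2 - 2*35 = 37
y3 = s (x1 - x3) - y1 mod 41 = 36 * (35 - 37) - 1 = 9

2P = (37, 9)


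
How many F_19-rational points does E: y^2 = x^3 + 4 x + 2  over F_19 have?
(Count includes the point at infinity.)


For each x in F_19, count y with y^2 = x^3 + 4 x + 2 mod 19:
  x = 1: RHS = 7, y in [8, 11]  -> 2 point(s)
  x = 4: RHS = 6, y in [5, 14]  -> 2 point(s)
  x = 9: RHS = 7, y in [8, 11]  -> 2 point(s)
  x = 10: RHS = 16, y in [4, 15]  -> 2 point(s)
  x = 11: RHS = 9, y in [3, 16]  -> 2 point(s)
  x = 12: RHS = 11, y in [7, 12]  -> 2 point(s)
  x = 13: RHS = 9, y in [3, 16]  -> 2 point(s)
  x = 14: RHS = 9, y in [3, 16]  -> 2 point(s)
  x = 15: RHS = 17, y in [6, 13]  -> 2 point(s)
  x = 16: RHS = 1, y in [1, 18]  -> 2 point(s)
  x = 17: RHS = 5, y in [9, 10]  -> 2 point(s)
  x = 18: RHS = 16, y in [4, 15]  -> 2 point(s)
Affine points: 24. Add the point at infinity: total = 25.

#E(F_19) = 25


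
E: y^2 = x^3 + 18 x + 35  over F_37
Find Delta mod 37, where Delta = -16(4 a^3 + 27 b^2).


4 a^3 + 27 b^2 = 4*18^3 + 27*35^2 = 23328 + 33075 = 56403
Delta = -16 * (56403) = -902448
Delta mod 37 = 19

Delta = 19 (mod 37)


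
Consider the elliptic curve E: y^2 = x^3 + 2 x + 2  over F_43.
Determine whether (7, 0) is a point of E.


Check whether y^2 = x^3 + 2 x + 2 (mod 43) for (x, y) = (7, 0).
LHS: y^2 = 0^2 mod 43 = 0
RHS: x^3 + 2 x + 2 = 7^3 + 2*7 + 2 mod 43 = 15
LHS != RHS

No, not on the curve


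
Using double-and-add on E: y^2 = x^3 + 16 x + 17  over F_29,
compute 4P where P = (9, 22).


k = 4 = 100_2 (binary, LSB first: 001)
Double-and-add from P = (9, 22):
  bit 0 = 0: acc unchanged = O
  bit 1 = 0: acc unchanged = O
  bit 2 = 1: acc = O + (27, 8) = (27, 8)

4P = (27, 8)


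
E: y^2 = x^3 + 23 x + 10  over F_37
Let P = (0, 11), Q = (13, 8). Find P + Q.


P != Q, so use the chord formula.
s = (y2 - y1) / (x2 - x1) = (34) / (13) mod 37 = 14
x3 = s^2 - x1 - x2 mod 37 = 14^2 - 0 - 13 = 35
y3 = s (x1 - x3) - y1 mod 37 = 14 * (0 - 35) - 11 = 17

P + Q = (35, 17)


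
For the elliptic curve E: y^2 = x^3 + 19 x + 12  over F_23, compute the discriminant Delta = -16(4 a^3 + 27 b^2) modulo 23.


4 a^3 + 27 b^2 = 4*19^3 + 27*12^2 = 27436 + 3888 = 31324
Delta = -16 * (31324) = -501184
Delta mod 23 = 9

Delta = 9 (mod 23)


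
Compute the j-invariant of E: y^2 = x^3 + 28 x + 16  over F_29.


Delta = -16(4 a^3 + 27 b^2) mod 29 = 20
-1728 * (4 a)^3 = -1728 * (4*28)^3 mod 29 = 15
j = 15 * 20^(-1) mod 29 = 8

j = 8 (mod 29)


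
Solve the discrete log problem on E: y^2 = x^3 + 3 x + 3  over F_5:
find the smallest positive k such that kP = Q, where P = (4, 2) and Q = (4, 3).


Enumerate multiples of P until we hit Q = (4, 3):
  1P = (4, 2)
  2P = (3, 2)
  3P = (3, 3)
  4P = (4, 3)
Match found at i = 4.

k = 4


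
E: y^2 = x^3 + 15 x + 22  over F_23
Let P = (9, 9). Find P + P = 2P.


Doubling: s = (3 x1^2 + a) / (2 y1)
s = (3*9^2 + 15) / (2*9) mod 23 = 22
x3 = s^2 - 2 x1 mod 23 = 22^2 - 2*9 = 6
y3 = s (x1 - x3) - y1 mod 23 = 22 * (9 - 6) - 9 = 11

2P = (6, 11)


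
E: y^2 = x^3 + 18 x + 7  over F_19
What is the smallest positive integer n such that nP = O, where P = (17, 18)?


Compute successive multiples of P until we hit O:
  1P = (17, 18)
  2P = (1, 8)
  3P = (10, 3)
  4P = (9, 10)
  5P = (13, 5)
  6P = (15, 17)
  7P = (11, 4)
  8P = (7, 18)
  ... (continuing to 25P)
  25P = O

ord(P) = 25


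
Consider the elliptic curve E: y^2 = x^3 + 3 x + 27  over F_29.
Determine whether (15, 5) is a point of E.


Check whether y^2 = x^3 + 3 x + 27 (mod 29) for (x, y) = (15, 5).
LHS: y^2 = 5^2 mod 29 = 25
RHS: x^3 + 3 x + 27 = 15^3 + 3*15 + 27 mod 29 = 25
LHS = RHS

Yes, on the curve


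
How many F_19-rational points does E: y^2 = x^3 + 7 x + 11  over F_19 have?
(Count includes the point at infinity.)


For each x in F_19, count y with y^2 = x^3 + 7 x + 11 mod 19:
  x = 0: RHS = 11, y in [7, 12]  -> 2 point(s)
  x = 1: RHS = 0, y in [0]  -> 1 point(s)
  x = 5: RHS = 0, y in [0]  -> 1 point(s)
  x = 7: RHS = 4, y in [2, 17]  -> 2 point(s)
  x = 8: RHS = 9, y in [3, 16]  -> 2 point(s)
  x = 9: RHS = 5, y in [9, 10]  -> 2 point(s)
  x = 10: RHS = 17, y in [6, 13]  -> 2 point(s)
  x = 13: RHS = 0, y in [0]  -> 1 point(s)
  x = 16: RHS = 1, y in [1, 18]  -> 2 point(s)
Affine points: 15. Add the point at infinity: total = 16.

#E(F_19) = 16


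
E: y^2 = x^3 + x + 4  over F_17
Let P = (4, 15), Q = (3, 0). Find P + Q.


P != Q, so use the chord formula.
s = (y2 - y1) / (x2 - x1) = (2) / (16) mod 17 = 15
x3 = s^2 - x1 - x2 mod 17 = 15^2 - 4 - 3 = 14
y3 = s (x1 - x3) - y1 mod 17 = 15 * (4 - 14) - 15 = 5

P + Q = (14, 5)


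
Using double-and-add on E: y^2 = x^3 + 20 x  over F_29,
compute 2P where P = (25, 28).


k = 2 = 10_2 (binary, LSB first: 01)
Double-and-add from P = (25, 28):
  bit 0 = 0: acc unchanged = O
  bit 1 = 1: acc = O + (4, 12) = (4, 12)

2P = (4, 12)


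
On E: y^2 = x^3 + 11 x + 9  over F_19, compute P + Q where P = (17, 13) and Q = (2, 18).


P != Q, so use the chord formula.
s = (y2 - y1) / (x2 - x1) = (5) / (4) mod 19 = 6
x3 = s^2 - x1 - x2 mod 19 = 6^2 - 17 - 2 = 17
y3 = s (x1 - x3) - y1 mod 19 = 6 * (17 - 17) - 13 = 6

P + Q = (17, 6)


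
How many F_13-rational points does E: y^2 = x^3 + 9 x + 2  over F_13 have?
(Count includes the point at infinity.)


For each x in F_13, count y with y^2 = x^3 + 9 x + 2 mod 13:
  x = 1: RHS = 12, y in [5, 8]  -> 2 point(s)
  x = 3: RHS = 4, y in [2, 11]  -> 2 point(s)
  x = 5: RHS = 3, y in [4, 9]  -> 2 point(s)
  x = 6: RHS = 12, y in [5, 8]  -> 2 point(s)
  x = 8: RHS = 1, y in [1, 12]  -> 2 point(s)
  x = 10: RHS = 0, y in [0]  -> 1 point(s)
Affine points: 11. Add the point at infinity: total = 12.

#E(F_13) = 12


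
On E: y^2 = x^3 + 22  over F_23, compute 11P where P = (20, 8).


k = 11 = 1011_2 (binary, LSB first: 1101)
Double-and-add from P = (20, 8):
  bit 0 = 1: acc = O + (20, 8) = (20, 8)
  bit 1 = 1: acc = (20, 8) + (19, 21) = (15, 19)
  bit 2 = 0: acc unchanged = (15, 19)
  bit 3 = 1: acc = (15, 19) + (3, 7) = (6, 13)

11P = (6, 13)


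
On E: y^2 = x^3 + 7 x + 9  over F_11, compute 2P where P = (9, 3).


Doubling: s = (3 x1^2 + a) / (2 y1)
s = (3*9^2 + 7) / (2*3) mod 11 = 5
x3 = s^2 - 2 x1 mod 11 = 5^2 - 2*9 = 7
y3 = s (x1 - x3) - y1 mod 11 = 5 * (9 - 7) - 3 = 7

2P = (7, 7)


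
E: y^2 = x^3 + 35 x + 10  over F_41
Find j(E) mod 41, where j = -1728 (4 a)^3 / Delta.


Delta = -16(4 a^3 + 27 b^2) mod 41 = 21
-1728 * (4 a)^3 = -1728 * (4*35)^3 mod 41 = 1
j = 1 * 21^(-1) mod 41 = 2

j = 2 (mod 41)


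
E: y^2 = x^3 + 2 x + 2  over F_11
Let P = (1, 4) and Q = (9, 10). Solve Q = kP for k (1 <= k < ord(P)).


Enumerate multiples of P until we hit Q = (9, 10):
  1P = (1, 4)
  2P = (2, 5)
  3P = (9, 10)
Match found at i = 3.

k = 3


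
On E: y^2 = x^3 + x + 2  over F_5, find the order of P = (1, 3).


Compute successive multiples of P until we hit O:
  1P = (1, 3)
  2P = (4, 0)
  3P = (1, 2)
  4P = O

ord(P) = 4


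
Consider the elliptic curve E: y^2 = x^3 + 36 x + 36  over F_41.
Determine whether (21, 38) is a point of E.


Check whether y^2 = x^3 + 36 x + 36 (mod 41) for (x, y) = (21, 38).
LHS: y^2 = 38^2 mod 41 = 9
RHS: x^3 + 36 x + 36 = 21^3 + 36*21 + 36 mod 41 = 8
LHS != RHS

No, not on the curve


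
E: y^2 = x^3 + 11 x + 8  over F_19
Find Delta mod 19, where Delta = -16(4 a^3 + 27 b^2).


4 a^3 + 27 b^2 = 4*11^3 + 27*8^2 = 5324 + 1728 = 7052
Delta = -16 * (7052) = -112832
Delta mod 19 = 9

Delta = 9 (mod 19)


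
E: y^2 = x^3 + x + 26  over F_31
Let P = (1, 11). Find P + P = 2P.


Doubling: s = (3 x1^2 + a) / (2 y1)
s = (3*1^2 + 1) / (2*11) mod 31 = 3
x3 = s^2 - 2 x1 mod 31 = 3^2 - 2*1 = 7
y3 = s (x1 - x3) - y1 mod 31 = 3 * (1 - 7) - 11 = 2

2P = (7, 2)


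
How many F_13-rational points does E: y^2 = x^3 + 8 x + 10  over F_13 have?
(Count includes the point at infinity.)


For each x in F_13, count y with y^2 = x^3 + 8 x + 10 mod 13:
  x = 0: RHS = 10, y in [6, 7]  -> 2 point(s)
  x = 3: RHS = 9, y in [3, 10]  -> 2 point(s)
  x = 6: RHS = 1, y in [1, 12]  -> 2 point(s)
  x = 8: RHS = 1, y in [1, 12]  -> 2 point(s)
  x = 11: RHS = 12, y in [5, 8]  -> 2 point(s)
  x = 12: RHS = 1, y in [1, 12]  -> 2 point(s)
Affine points: 12. Add the point at infinity: total = 13.

#E(F_13) = 13


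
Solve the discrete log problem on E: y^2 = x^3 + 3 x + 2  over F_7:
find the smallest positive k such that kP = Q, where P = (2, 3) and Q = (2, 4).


Enumerate multiples of P until we hit Q = (2, 4):
  1P = (2, 3)
  2P = (4, 6)
  3P = (5, 3)
  4P = (0, 4)
  5P = (0, 3)
  6P = (5, 4)
  7P = (4, 1)
  8P = (2, 4)
Match found at i = 8.

k = 8


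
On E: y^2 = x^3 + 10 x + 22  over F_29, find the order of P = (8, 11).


Compute successive multiples of P until we hit O:
  1P = (8, 11)
  2P = (0, 15)
  3P = (14, 21)
  4P = (13, 0)
  5P = (14, 8)
  6P = (0, 14)
  7P = (8, 18)
  8P = O

ord(P) = 8


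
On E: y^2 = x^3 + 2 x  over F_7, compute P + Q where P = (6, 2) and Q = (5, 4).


P != Q, so use the chord formula.
s = (y2 - y1) / (x2 - x1) = (2) / (6) mod 7 = 5
x3 = s^2 - x1 - x2 mod 7 = 5^2 - 6 - 5 = 0
y3 = s (x1 - x3) - y1 mod 7 = 5 * (6 - 0) - 2 = 0

P + Q = (0, 0)


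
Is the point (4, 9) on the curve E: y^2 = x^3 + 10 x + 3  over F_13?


Check whether y^2 = x^3 + 10 x + 3 (mod 13) for (x, y) = (4, 9).
LHS: y^2 = 9^2 mod 13 = 3
RHS: x^3 + 10 x + 3 = 4^3 + 10*4 + 3 mod 13 = 3
LHS = RHS

Yes, on the curve


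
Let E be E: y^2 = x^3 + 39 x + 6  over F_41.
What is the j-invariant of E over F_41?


Delta = -16(4 a^3 + 27 b^2) mod 41 = 7
-1728 * (4 a)^3 = -1728 * (4*39)^3 mod 41 = 38
j = 38 * 7^(-1) mod 41 = 23

j = 23 (mod 41)


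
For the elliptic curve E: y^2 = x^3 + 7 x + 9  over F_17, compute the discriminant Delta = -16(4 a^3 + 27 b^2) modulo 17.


4 a^3 + 27 b^2 = 4*7^3 + 27*9^2 = 1372 + 2187 = 3559
Delta = -16 * (3559) = -56944
Delta mod 17 = 6

Delta = 6 (mod 17)


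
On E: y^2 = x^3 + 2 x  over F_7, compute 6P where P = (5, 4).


k = 6 = 110_2 (binary, LSB first: 011)
Double-and-add from P = (5, 4):
  bit 0 = 0: acc unchanged = O
  bit 1 = 1: acc = O + (4, 3) = (4, 3)
  bit 2 = 1: acc = (4, 3) + (0, 0) = (4, 4)

6P = (4, 4)


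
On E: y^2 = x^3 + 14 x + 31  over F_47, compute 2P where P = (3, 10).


Doubling: s = (3 x1^2 + a) / (2 y1)
s = (3*3^2 + 14) / (2*10) mod 47 = 42
x3 = s^2 - 2 x1 mod 47 = 42^2 - 2*3 = 19
y3 = s (x1 - x3) - y1 mod 47 = 42 * (3 - 19) - 10 = 23

2P = (19, 23)


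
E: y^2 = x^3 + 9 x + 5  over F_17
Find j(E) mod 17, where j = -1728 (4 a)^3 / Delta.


Delta = -16(4 a^3 + 27 b^2) mod 17 = 4
-1728 * (4 a)^3 = -1728 * (4*9)^3 mod 17 = 14
j = 14 * 4^(-1) mod 17 = 12

j = 12 (mod 17)


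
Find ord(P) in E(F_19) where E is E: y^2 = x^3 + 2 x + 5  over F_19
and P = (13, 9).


Compute successive multiples of P until we hit O:
  1P = (13, 9)
  2P = (9, 7)
  3P = (2, 6)
  4P = (8, 1)
  5P = (15, 3)
  6P = (0, 9)
  7P = (6, 10)
  8P = (7, 1)
  ... (continuing to 26P)
  26P = O

ord(P) = 26


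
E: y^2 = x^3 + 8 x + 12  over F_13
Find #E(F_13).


For each x in F_13, count y with y^2 = x^3 + 8 x + 12 mod 13:
  x = 0: RHS = 12, y in [5, 8]  -> 2 point(s)
  x = 2: RHS = 10, y in [6, 7]  -> 2 point(s)
  x = 4: RHS = 4, y in [2, 11]  -> 2 point(s)
  x = 6: RHS = 3, y in [4, 9]  -> 2 point(s)
  x = 8: RHS = 3, y in [4, 9]  -> 2 point(s)
  x = 10: RHS = 0, y in [0]  -> 1 point(s)
  x = 11: RHS = 1, y in [1, 12]  -> 2 point(s)
  x = 12: RHS = 3, y in [4, 9]  -> 2 point(s)
Affine points: 15. Add the point at infinity: total = 16.

#E(F_13) = 16


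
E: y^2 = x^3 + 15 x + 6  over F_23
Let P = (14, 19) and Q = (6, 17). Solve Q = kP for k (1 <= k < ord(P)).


Enumerate multiples of P until we hit Q = (6, 17):
  1P = (14, 19)
  2P = (13, 12)
  3P = (22, 17)
  4P = (0, 12)
  5P = (15, 15)
  6P = (10, 11)
  7P = (3, 3)
  8P = (18, 17)
  9P = (20, 7)
  10P = (16, 8)
  11P = (6, 6)
  12P = (6, 17)
Match found at i = 12.

k = 12


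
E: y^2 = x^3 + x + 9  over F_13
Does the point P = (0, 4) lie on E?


Check whether y^2 = x^3 + 1 x + 9 (mod 13) for (x, y) = (0, 4).
LHS: y^2 = 4^2 mod 13 = 3
RHS: x^3 + 1 x + 9 = 0^3 + 1*0 + 9 mod 13 = 9
LHS != RHS

No, not on the curve


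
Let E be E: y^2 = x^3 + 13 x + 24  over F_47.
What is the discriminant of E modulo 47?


4 a^3 + 27 b^2 = 4*13^3 + 27*24^2 = 8788 + 15552 = 24340
Delta = -16 * (24340) = -389440
Delta mod 47 = 2

Delta = 2 (mod 47)


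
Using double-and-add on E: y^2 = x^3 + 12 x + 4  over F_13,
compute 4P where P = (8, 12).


k = 4 = 100_2 (binary, LSB first: 001)
Double-and-add from P = (8, 12):
  bit 0 = 0: acc unchanged = O
  bit 1 = 0: acc unchanged = O
  bit 2 = 1: acc = O + (8, 1) = (8, 1)

4P = (8, 1)


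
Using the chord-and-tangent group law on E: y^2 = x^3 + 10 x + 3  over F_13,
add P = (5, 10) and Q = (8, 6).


P != Q, so use the chord formula.
s = (y2 - y1) / (x2 - x1) = (9) / (3) mod 13 = 3
x3 = s^2 - x1 - x2 mod 13 = 3^2 - 5 - 8 = 9
y3 = s (x1 - x3) - y1 mod 13 = 3 * (5 - 9) - 10 = 4

P + Q = (9, 4)


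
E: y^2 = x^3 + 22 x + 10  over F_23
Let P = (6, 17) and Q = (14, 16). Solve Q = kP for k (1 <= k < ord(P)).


Enumerate multiples of P until we hit Q = (14, 16):
  1P = (6, 17)
  2P = (14, 16)
Match found at i = 2.

k = 2


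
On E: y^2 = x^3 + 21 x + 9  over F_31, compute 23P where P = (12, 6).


k = 23 = 10111_2 (binary, LSB first: 11101)
Double-and-add from P = (12, 6):
  bit 0 = 1: acc = O + (12, 6) = (12, 6)
  bit 1 = 1: acc = (12, 6) + (8, 21) = (27, 27)
  bit 2 = 1: acc = (27, 27) + (20, 20) = (16, 15)
  bit 3 = 0: acc unchanged = (16, 15)
  bit 4 = 1: acc = (16, 15) + (21, 16) = (30, 7)

23P = (30, 7)


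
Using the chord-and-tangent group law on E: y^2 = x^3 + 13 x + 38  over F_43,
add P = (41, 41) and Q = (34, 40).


P != Q, so use the chord formula.
s = (y2 - y1) / (x2 - x1) = (42) / (36) mod 43 = 37
x3 = s^2 - x1 - x2 mod 43 = 37^2 - 41 - 34 = 4
y3 = s (x1 - x3) - y1 mod 43 = 37 * (41 - 4) - 41 = 38

P + Q = (4, 38)


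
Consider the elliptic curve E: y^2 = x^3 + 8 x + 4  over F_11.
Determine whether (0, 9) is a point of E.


Check whether y^2 = x^3 + 8 x + 4 (mod 11) for (x, y) = (0, 9).
LHS: y^2 = 9^2 mod 11 = 4
RHS: x^3 + 8 x + 4 = 0^3 + 8*0 + 4 mod 11 = 4
LHS = RHS

Yes, on the curve


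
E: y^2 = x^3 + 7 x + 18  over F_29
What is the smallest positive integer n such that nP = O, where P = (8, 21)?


Compute successive multiples of P until we hit O:
  1P = (8, 21)
  2P = (4, 9)
  3P = (26, 12)
  4P = (17, 27)
  5P = (27, 5)
  6P = (7, 27)
  7P = (21, 28)
  8P = (25, 10)
  ... (continuing to 23P)
  23P = O

ord(P) = 23


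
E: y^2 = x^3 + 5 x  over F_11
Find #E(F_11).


For each x in F_11, count y with y^2 = x^3 + 5 x + 0 mod 11:
  x = 0: RHS = 0, y in [0]  -> 1 point(s)
  x = 3: RHS = 9, y in [3, 8]  -> 2 point(s)
  x = 6: RHS = 4, y in [2, 9]  -> 2 point(s)
  x = 7: RHS = 4, y in [2, 9]  -> 2 point(s)
  x = 9: RHS = 4, y in [2, 9]  -> 2 point(s)
  x = 10: RHS = 5, y in [4, 7]  -> 2 point(s)
Affine points: 11. Add the point at infinity: total = 12.

#E(F_11) = 12


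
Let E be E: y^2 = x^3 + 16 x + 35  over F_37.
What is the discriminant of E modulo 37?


4 a^3 + 27 b^2 = 4*16^3 + 27*35^2 = 16384 + 33075 = 49459
Delta = -16 * (49459) = -791344
Delta mod 37 = 12

Delta = 12 (mod 37)


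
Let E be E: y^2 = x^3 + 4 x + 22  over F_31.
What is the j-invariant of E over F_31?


Delta = -16(4 a^3 + 27 b^2) mod 31 = 3
-1728 * (4 a)^3 = -1728 * (4*4)^3 mod 31 = 1
j = 1 * 3^(-1) mod 31 = 21

j = 21 (mod 31)


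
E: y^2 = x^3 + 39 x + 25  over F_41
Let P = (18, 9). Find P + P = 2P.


Doubling: s = (3 x1^2 + a) / (2 y1)
s = (3*18^2 + 39) / (2*9) mod 41 = 22
x3 = s^2 - 2 x1 mod 41 = 22^2 - 2*18 = 38
y3 = s (x1 - x3) - y1 mod 41 = 22 * (18 - 38) - 9 = 2

2P = (38, 2)


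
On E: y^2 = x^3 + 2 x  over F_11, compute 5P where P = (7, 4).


k = 5 = 101_2 (binary, LSB first: 101)
Double-and-add from P = (7, 4):
  bit 0 = 1: acc = O + (7, 4) = (7, 4)
  bit 1 = 0: acc unchanged = (7, 4)
  bit 2 = 1: acc = (7, 4) + (1, 5) = (7, 7)

5P = (7, 7)


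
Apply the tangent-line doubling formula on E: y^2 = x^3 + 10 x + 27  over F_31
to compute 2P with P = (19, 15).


Doubling: s = (3 x1^2 + a) / (2 y1)
s = (3*19^2 + 10) / (2*15) mod 31 = 23
x3 = s^2 - 2 x1 mod 31 = 23^2 - 2*19 = 26
y3 = s (x1 - x3) - y1 mod 31 = 23 * (19 - 26) - 15 = 10

2P = (26, 10)


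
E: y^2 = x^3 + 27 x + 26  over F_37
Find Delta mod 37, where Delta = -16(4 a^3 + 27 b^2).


4 a^3 + 27 b^2 = 4*27^3 + 27*26^2 = 78732 + 18252 = 96984
Delta = -16 * (96984) = -1551744
Delta mod 37 = 36

Delta = 36 (mod 37)


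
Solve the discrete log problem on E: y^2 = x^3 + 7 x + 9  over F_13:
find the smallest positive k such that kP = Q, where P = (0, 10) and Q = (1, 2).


Enumerate multiples of P until we hit Q = (1, 2):
  1P = (0, 10)
  2P = (1, 2)
Match found at i = 2.

k = 2


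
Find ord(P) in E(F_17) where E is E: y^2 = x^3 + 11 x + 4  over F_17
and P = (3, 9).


Compute successive multiples of P until we hit O:
  1P = (3, 9)
  2P = (10, 14)
  3P = (0, 15)
  4P = (1, 4)
  5P = (15, 12)
  6P = (15, 5)
  7P = (1, 13)
  8P = (0, 2)
  ... (continuing to 11P)
  11P = O

ord(P) = 11


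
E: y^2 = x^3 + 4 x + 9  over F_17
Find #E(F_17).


For each x in F_17, count y with y^2 = x^3 + 4 x + 9 mod 17:
  x = 0: RHS = 9, y in [3, 14]  -> 2 point(s)
  x = 2: RHS = 8, y in [5, 12]  -> 2 point(s)
  x = 4: RHS = 4, y in [2, 15]  -> 2 point(s)
  x = 5: RHS = 1, y in [1, 16]  -> 2 point(s)
  x = 8: RHS = 9, y in [3, 14]  -> 2 point(s)
  x = 9: RHS = 9, y in [3, 14]  -> 2 point(s)
  x = 12: RHS = 0, y in [0]  -> 1 point(s)
  x = 14: RHS = 4, y in [2, 15]  -> 2 point(s)
  x = 16: RHS = 4, y in [2, 15]  -> 2 point(s)
Affine points: 17. Add the point at infinity: total = 18.

#E(F_17) = 18


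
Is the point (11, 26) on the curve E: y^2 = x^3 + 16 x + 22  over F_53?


Check whether y^2 = x^3 + 16 x + 22 (mod 53) for (x, y) = (11, 26).
LHS: y^2 = 26^2 mod 53 = 40
RHS: x^3 + 16 x + 22 = 11^3 + 16*11 + 22 mod 53 = 45
LHS != RHS

No, not on the curve


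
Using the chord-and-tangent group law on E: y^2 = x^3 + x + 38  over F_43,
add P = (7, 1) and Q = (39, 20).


P != Q, so use the chord formula.
s = (y2 - y1) / (x2 - x1) = (19) / (32) mod 43 = 10
x3 = s^2 - x1 - x2 mod 43 = 10^2 - 7 - 39 = 11
y3 = s (x1 - x3) - y1 mod 43 = 10 * (7 - 11) - 1 = 2

P + Q = (11, 2)


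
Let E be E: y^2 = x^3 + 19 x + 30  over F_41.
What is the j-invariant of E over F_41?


Delta = -16(4 a^3 + 27 b^2) mod 41 = 14
-1728 * (4 a)^3 = -1728 * (4*19)^3 mod 41 = 25
j = 25 * 14^(-1) mod 41 = 34

j = 34 (mod 41)


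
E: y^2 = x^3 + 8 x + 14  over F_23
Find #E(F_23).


For each x in F_23, count y with y^2 = x^3 + 8 x + 14 mod 23:
  x = 1: RHS = 0, y in [0]  -> 1 point(s)
  x = 4: RHS = 18, y in [8, 15]  -> 2 point(s)
  x = 5: RHS = 18, y in [8, 15]  -> 2 point(s)
  x = 6: RHS = 2, y in [5, 18]  -> 2 point(s)
  x = 10: RHS = 13, y in [6, 17]  -> 2 point(s)
  x = 14: RHS = 18, y in [8, 15]  -> 2 point(s)
  x = 15: RHS = 13, y in [6, 17]  -> 2 point(s)
  x = 16: RHS = 6, y in [11, 12]  -> 2 point(s)
  x = 17: RHS = 3, y in [7, 16]  -> 2 point(s)
  x = 20: RHS = 9, y in [3, 20]  -> 2 point(s)
  x = 21: RHS = 13, y in [6, 17]  -> 2 point(s)
Affine points: 21. Add the point at infinity: total = 22.

#E(F_23) = 22


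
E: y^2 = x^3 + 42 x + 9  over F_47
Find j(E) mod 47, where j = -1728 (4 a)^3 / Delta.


Delta = -16(4 a^3 + 27 b^2) mod 47 = 33
-1728 * (4 a)^3 = -1728 * (4*42)^3 mod 47 = 31
j = 31 * 33^(-1) mod 47 = 28

j = 28 (mod 47)


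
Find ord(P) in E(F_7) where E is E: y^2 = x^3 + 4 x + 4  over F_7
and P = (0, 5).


Compute successive multiples of P until we hit O:
  1P = (0, 5)
  2P = (1, 3)
  3P = (3, 1)
  4P = (5, 4)
  5P = (4, 0)
  6P = (5, 3)
  7P = (3, 6)
  8P = (1, 4)
  ... (continuing to 10P)
  10P = O

ord(P) = 10


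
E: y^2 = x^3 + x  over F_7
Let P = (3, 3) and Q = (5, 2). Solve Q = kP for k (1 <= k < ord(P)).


Enumerate multiples of P until we hit Q = (5, 2):
  1P = (3, 3)
  2P = (1, 4)
  3P = (5, 5)
  4P = (0, 0)
  5P = (5, 2)
Match found at i = 5.

k = 5


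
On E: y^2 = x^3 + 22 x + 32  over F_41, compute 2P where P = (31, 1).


k = 2 = 10_2 (binary, LSB first: 01)
Double-and-add from P = (31, 1):
  bit 0 = 0: acc unchanged = O
  bit 1 = 1: acc = O + (29, 34) = (29, 34)

2P = (29, 34)


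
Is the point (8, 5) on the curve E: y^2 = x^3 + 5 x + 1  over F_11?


Check whether y^2 = x^3 + 5 x + 1 (mod 11) for (x, y) = (8, 5).
LHS: y^2 = 5^2 mod 11 = 3
RHS: x^3 + 5 x + 1 = 8^3 + 5*8 + 1 mod 11 = 3
LHS = RHS

Yes, on the curve


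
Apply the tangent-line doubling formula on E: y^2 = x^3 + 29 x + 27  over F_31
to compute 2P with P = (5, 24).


Doubling: s = (3 x1^2 + a) / (2 y1)
s = (3*5^2 + 29) / (2*24) mod 31 = 28
x3 = s^2 - 2 x1 mod 31 = 28^2 - 2*5 = 30
y3 = s (x1 - x3) - y1 mod 31 = 28 * (5 - 30) - 24 = 20

2P = (30, 20)


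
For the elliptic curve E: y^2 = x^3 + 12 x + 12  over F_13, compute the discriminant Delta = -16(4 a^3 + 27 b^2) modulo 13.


4 a^3 + 27 b^2 = 4*12^3 + 27*12^2 = 6912 + 3888 = 10800
Delta = -16 * (10800) = -172800
Delta mod 13 = 9

Delta = 9 (mod 13)


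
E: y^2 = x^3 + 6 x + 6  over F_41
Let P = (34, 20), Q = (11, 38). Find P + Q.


P != Q, so use the chord formula.
s = (y2 - y1) / (x2 - x1) = (18) / (18) mod 41 = 1
x3 = s^2 - x1 - x2 mod 41 = 1^2 - 34 - 11 = 38
y3 = s (x1 - x3) - y1 mod 41 = 1 * (34 - 38) - 20 = 17

P + Q = (38, 17)


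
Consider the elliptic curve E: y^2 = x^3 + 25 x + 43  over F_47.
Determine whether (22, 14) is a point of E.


Check whether y^2 = x^3 + 25 x + 43 (mod 47) for (x, y) = (22, 14).
LHS: y^2 = 14^2 mod 47 = 8
RHS: x^3 + 25 x + 43 = 22^3 + 25*22 + 43 mod 47 = 8
LHS = RHS

Yes, on the curve


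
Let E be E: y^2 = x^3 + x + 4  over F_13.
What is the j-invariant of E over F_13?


Delta = -16(4 a^3 + 27 b^2) mod 13 = 5
-1728 * (4 a)^3 = -1728 * (4*1)^3 mod 13 = 12
j = 12 * 5^(-1) mod 13 = 5

j = 5 (mod 13)


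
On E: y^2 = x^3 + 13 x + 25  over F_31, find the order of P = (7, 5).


Compute successive multiples of P until we hit O:
  1P = (7, 5)
  2P = (25, 17)
  3P = (27, 23)
  4P = (13, 2)
  5P = (19, 1)
  6P = (12, 7)
  7P = (1, 16)
  8P = (10, 16)
  ... (continuing to 31P)
  31P = O

ord(P) = 31
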